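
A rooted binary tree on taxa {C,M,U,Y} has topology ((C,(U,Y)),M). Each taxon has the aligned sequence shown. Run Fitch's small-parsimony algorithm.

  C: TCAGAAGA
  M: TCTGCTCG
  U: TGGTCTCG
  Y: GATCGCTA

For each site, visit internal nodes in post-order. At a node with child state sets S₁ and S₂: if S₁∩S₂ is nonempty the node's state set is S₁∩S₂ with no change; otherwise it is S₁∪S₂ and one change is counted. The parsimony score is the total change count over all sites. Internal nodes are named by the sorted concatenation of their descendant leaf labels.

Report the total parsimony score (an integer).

[col 0] UY: children U:{T}, Y:{G} ∪→ {G,T}; cost 1
[col 0] CUY: children C:{T}, UY:{G,T} ∩→ {T}; cost 0
[col 0] CMUY: children CUY:{T}, M:{T} ∩→ {T}; cost 0
[col 1] UY: children U:{G}, Y:{A} ∪→ {A,G}; cost 1
[col 1] CUY: children C:{C}, UY:{A,G} ∪→ {A,C,G}; cost 1
[col 1] CMUY: children CUY:{A,C,G}, M:{C} ∩→ {C}; cost 0
[col 2] UY: children U:{G}, Y:{T} ∪→ {G,T}; cost 1
[col 2] CUY: children C:{A}, UY:{G,T} ∪→ {A,G,T}; cost 1
[col 2] CMUY: children CUY:{A,G,T}, M:{T} ∩→ {T}; cost 0
[col 3] UY: children U:{T}, Y:{C} ∪→ {C,T}; cost 1
[col 3] CUY: children C:{G}, UY:{C,T} ∪→ {C,G,T}; cost 1
[col 3] CMUY: children CUY:{C,G,T}, M:{G} ∩→ {G}; cost 0
[col 4] UY: children U:{C}, Y:{G} ∪→ {C,G}; cost 1
[col 4] CUY: children C:{A}, UY:{C,G} ∪→ {A,C,G}; cost 1
[col 4] CMUY: children CUY:{A,C,G}, M:{C} ∩→ {C}; cost 0
[col 5] UY: children U:{T}, Y:{C} ∪→ {C,T}; cost 1
[col 5] CUY: children C:{A}, UY:{C,T} ∪→ {A,C,T}; cost 1
[col 5] CMUY: children CUY:{A,C,T}, M:{T} ∩→ {T}; cost 0
[col 6] UY: children U:{C}, Y:{T} ∪→ {C,T}; cost 1
[col 6] CUY: children C:{G}, UY:{C,T} ∪→ {C,G,T}; cost 1
[col 6] CMUY: children CUY:{C,G,T}, M:{C} ∩→ {C}; cost 0
[col 7] UY: children U:{G}, Y:{A} ∪→ {A,G}; cost 1
[col 7] CUY: children C:{A}, UY:{A,G} ∩→ {A}; cost 0
[col 7] CMUY: children CUY:{A}, M:{G} ∪→ {A,G}; cost 1
per-site changes: [1, 2, 2, 2, 2, 2, 2, 2]; total = 15

15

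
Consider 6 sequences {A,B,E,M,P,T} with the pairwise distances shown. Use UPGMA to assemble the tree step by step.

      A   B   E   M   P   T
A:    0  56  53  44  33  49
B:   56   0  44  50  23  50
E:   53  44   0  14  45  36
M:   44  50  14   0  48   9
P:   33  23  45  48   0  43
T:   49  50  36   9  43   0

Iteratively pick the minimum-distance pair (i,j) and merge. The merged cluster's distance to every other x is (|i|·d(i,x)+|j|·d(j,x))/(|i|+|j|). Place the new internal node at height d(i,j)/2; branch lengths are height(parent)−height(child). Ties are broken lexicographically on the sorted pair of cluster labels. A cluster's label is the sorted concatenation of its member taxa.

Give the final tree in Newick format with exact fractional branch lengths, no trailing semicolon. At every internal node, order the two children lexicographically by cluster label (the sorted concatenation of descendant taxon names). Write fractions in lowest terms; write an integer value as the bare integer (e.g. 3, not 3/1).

step 1: merge (M,T) at d=9; branch lengths M→9/2, T→9/2; new cluster MT
  updated: d(A,MT)=93/2, d(B,MT)=50, d(E,MT)=25, d(MT,P)=91/2
step 2: merge (B,P) at d=23; branch lengths B→23/2, P→23/2; new cluster BP
  updated: d(A,BP)=89/2, d(BP,E)=89/2, d(BP,MT)=191/4
step 3: merge (E,MT) at d=25; branch lengths E→25/2, MT→8; new cluster EMT
  updated: d(A,EMT)=146/3, d(BP,EMT)=140/3
step 4: merge (A,BP) at d=89/2; branch lengths A→89/4, BP→43/4; new cluster ABP
  updated: d(ABP,EMT)=142/3
step 5: merge (ABP,EMT) at d=142/3; branch lengths ABP→17/12, EMT→67/6; new cluster ABEMPT
final tree: ((A:89/4,(B:23/2,P:23/2):43/4):17/12,(E:25/2,(M:9/2,T:9/2):8):67/6)
total length: 1177/12

((A:89/4,(B:23/2,P:23/2):43/4):17/12,(E:25/2,(M:9/2,T:9/2):8):67/6)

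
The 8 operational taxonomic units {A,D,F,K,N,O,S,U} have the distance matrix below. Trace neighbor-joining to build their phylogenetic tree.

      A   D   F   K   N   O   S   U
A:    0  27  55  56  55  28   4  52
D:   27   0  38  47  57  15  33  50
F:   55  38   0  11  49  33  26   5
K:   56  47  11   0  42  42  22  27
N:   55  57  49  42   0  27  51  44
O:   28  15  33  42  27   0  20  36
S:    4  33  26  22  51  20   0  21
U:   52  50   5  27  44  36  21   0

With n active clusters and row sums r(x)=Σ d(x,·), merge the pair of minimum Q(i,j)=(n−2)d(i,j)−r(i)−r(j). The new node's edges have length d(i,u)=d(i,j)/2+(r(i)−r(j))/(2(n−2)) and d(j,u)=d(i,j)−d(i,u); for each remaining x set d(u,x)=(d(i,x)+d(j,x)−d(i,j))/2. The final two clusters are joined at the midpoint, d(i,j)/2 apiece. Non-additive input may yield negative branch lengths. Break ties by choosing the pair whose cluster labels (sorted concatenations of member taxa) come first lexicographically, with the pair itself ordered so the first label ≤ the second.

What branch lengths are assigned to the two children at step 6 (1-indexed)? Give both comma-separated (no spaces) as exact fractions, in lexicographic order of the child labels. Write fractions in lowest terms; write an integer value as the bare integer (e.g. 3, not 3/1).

129/32,437/32

1. join A+S (d=4, Q=-430) ⇒ AS; edges |A|=31/3, |S|=-19/3
  updated: d(AS,D)=28, d(AS,F)=77/2, d(AS,K)=37, d(AS,N)=51, d(AS,O)=22, d(AS,U)=69/2
2. join F+U (d=5, Q=-346) ⇒ FU; edges |F|=3/10, |U|=47/10
  updated: d(AS,FU)=34, d(D,FU)=83/2, d(FU,K)=33/2, d(FU,N)=44, d(FU,O)=32
3. join FU+K (d=33/2, Q=-573/2) ⇒ FKU; edges |FU|=99/16, |K|=165/16
  updated: d(AS,FKU)=109/4, d(D,FKU)=36, d(FKU,N)=139/4, d(FKU,O)=115/4
4. join FKU+N (d=139/4, Q=-769/4) ⇒ FKNU; edges |FKU|=245/24, |N|=589/24
  updated: d(AS,FKNU)=87/4, d(D,FKNU)=233/8, d(FKNU,O)=21/2
5. join AS+FKNU (d=87/4, Q=-717/8) ⇒ AFKNSU; edges |AS|=431/32, |FKNU|=265/32
  updated: d(AFKNSU,D)=283/16, d(AFKNSU,O)=43/8
6. join AFKNSU+D (d=283/16, Q=-609/16) ⇒ ADFKNSU; edges |AFKNSU|=129/32, |D|=437/32
  updated: d(ADFKNSU,O)=43/32
7. join ADFKNSU+O (d=43/32) ⇒ ADFKNOSU; edges |ADFKNSU|=43/64, |O|=43/64
final tree: ((((A:31/3,S:-19/3):431/32,(((F:3/10,U:47/10):99/16,K:165/16):245/24,N:589/24):265/32):129/32,D:437/32):43/64,O:43/64)
total length: 3233/32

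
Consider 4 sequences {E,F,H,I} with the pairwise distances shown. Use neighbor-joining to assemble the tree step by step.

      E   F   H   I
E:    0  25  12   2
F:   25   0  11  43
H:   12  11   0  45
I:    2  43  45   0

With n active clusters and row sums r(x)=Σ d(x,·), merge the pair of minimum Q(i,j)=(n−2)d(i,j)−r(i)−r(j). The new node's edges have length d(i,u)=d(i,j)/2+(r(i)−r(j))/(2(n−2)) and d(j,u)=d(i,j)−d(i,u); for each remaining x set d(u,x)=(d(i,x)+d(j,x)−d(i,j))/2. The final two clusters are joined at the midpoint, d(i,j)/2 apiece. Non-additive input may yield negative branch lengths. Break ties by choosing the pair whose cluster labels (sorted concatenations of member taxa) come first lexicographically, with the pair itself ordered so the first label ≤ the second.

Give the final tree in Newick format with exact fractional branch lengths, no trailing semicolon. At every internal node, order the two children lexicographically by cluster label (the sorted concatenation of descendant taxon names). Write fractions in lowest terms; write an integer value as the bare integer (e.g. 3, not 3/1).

(((E:-47/4,I:55/4):99/4,F:33/4):11/8,H:11/8)

1. join E+I (d=2, Q=-125) ⇒ EI; edges |E|=-47/4, |I|=55/4
  updated: d(EI,F)=33, d(EI,H)=55/2
2. join EI+F (d=33, Q=-143/2) ⇒ EFI; edges |EI|=99/4, |F|=33/4
  updated: d(EFI,H)=11/4
3. join EFI+H (d=11/4) ⇒ EFHI; edges |EFI|=11/8, |H|=11/8
final tree: (((E:-47/4,I:55/4):99/4,F:33/4):11/8,H:11/8)
total length: 151/4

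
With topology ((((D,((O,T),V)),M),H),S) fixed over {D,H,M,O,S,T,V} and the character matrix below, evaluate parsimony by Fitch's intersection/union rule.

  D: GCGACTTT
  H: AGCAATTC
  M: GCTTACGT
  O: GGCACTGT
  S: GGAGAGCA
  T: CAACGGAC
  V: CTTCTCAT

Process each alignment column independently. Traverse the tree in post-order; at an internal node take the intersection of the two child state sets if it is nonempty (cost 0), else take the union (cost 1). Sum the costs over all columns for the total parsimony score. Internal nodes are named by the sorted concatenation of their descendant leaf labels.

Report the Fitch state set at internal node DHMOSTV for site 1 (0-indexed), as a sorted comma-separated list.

[col 0] OT: children O:{G}, T:{C} ∪→ {C,G}; cost 1
[col 0] OTV: children OT:{C,G}, V:{C} ∩→ {C}; cost 0
[col 0] DOTV: children D:{G}, OTV:{C} ∪→ {C,G}; cost 1
[col 0] DMOTV: children DOTV:{C,G}, M:{G} ∩→ {G}; cost 0
[col 0] DHMOTV: children DMOTV:{G}, H:{A} ∪→ {A,G}; cost 1
[col 0] DHMOSTV: children DHMOTV:{A,G}, S:{G} ∩→ {G}; cost 0
[col 1] OT: children O:{G}, T:{A} ∪→ {A,G}; cost 1
[col 1] OTV: children OT:{A,G}, V:{T} ∪→ {A,G,T}; cost 1
[col 1] DOTV: children D:{C}, OTV:{A,G,T} ∪→ {A,C,G,T}; cost 1
[col 1] DMOTV: children DOTV:{A,C,G,T}, M:{C} ∩→ {C}; cost 0
[col 1] DHMOTV: children DMOTV:{C}, H:{G} ∪→ {C,G}; cost 1
[col 1] DHMOSTV: children DHMOTV:{C,G}, S:{G} ∩→ {G}; cost 0
[col 2] OT: children O:{C}, T:{A} ∪→ {A,C}; cost 1
[col 2] OTV: children OT:{A,C}, V:{T} ∪→ {A,C,T}; cost 1
[col 2] DOTV: children D:{G}, OTV:{A,C,T} ∪→ {A,C,G,T}; cost 1
[col 2] DMOTV: children DOTV:{A,C,G,T}, M:{T} ∩→ {T}; cost 0
[col 2] DHMOTV: children DMOTV:{T}, H:{C} ∪→ {C,T}; cost 1
[col 2] DHMOSTV: children DHMOTV:{C,T}, S:{A} ∪→ {A,C,T}; cost 1
[col 3] OT: children O:{A}, T:{C} ∪→ {A,C}; cost 1
[col 3] OTV: children OT:{A,C}, V:{C} ∩→ {C}; cost 0
[col 3] DOTV: children D:{A}, OTV:{C} ∪→ {A,C}; cost 1
[col 3] DMOTV: children DOTV:{A,C}, M:{T} ∪→ {A,C,T}; cost 1
[col 3] DHMOTV: children DMOTV:{A,C,T}, H:{A} ∩→ {A}; cost 0
[col 3] DHMOSTV: children DHMOTV:{A}, S:{G} ∪→ {A,G}; cost 1
[col 4] OT: children O:{C}, T:{G} ∪→ {C,G}; cost 1
[col 4] OTV: children OT:{C,G}, V:{T} ∪→ {C,G,T}; cost 1
[col 4] DOTV: children D:{C}, OTV:{C,G,T} ∩→ {C}; cost 0
[col 4] DMOTV: children DOTV:{C}, M:{A} ∪→ {A,C}; cost 1
[col 4] DHMOTV: children DMOTV:{A,C}, H:{A} ∩→ {A}; cost 0
[col 4] DHMOSTV: children DHMOTV:{A}, S:{A} ∩→ {A}; cost 0
[col 5] OT: children O:{T}, T:{G} ∪→ {G,T}; cost 1
[col 5] OTV: children OT:{G,T}, V:{C} ∪→ {C,G,T}; cost 1
[col 5] DOTV: children D:{T}, OTV:{C,G,T} ∩→ {T}; cost 0
[col 5] DMOTV: children DOTV:{T}, M:{C} ∪→ {C,T}; cost 1
[col 5] DHMOTV: children DMOTV:{C,T}, H:{T} ∩→ {T}; cost 0
[col 5] DHMOSTV: children DHMOTV:{T}, S:{G} ∪→ {G,T}; cost 1
[col 6] OT: children O:{G}, T:{A} ∪→ {A,G}; cost 1
[col 6] OTV: children OT:{A,G}, V:{A} ∩→ {A}; cost 0
[col 6] DOTV: children D:{T}, OTV:{A} ∪→ {A,T}; cost 1
[col 6] DMOTV: children DOTV:{A,T}, M:{G} ∪→ {A,G,T}; cost 1
[col 6] DHMOTV: children DMOTV:{A,G,T}, H:{T} ∩→ {T}; cost 0
[col 6] DHMOSTV: children DHMOTV:{T}, S:{C} ∪→ {C,T}; cost 1
[col 7] OT: children O:{T}, T:{C} ∪→ {C,T}; cost 1
[col 7] OTV: children OT:{C,T}, V:{T} ∩→ {T}; cost 0
[col 7] DOTV: children D:{T}, OTV:{T} ∩→ {T}; cost 0
[col 7] DMOTV: children DOTV:{T}, M:{T} ∩→ {T}; cost 0
[col 7] DHMOTV: children DMOTV:{T}, H:{C} ∪→ {C,T}; cost 1
[col 7] DHMOSTV: children DHMOTV:{C,T}, S:{A} ∪→ {A,C,T}; cost 1
per-site changes: [3, 4, 5, 4, 3, 4, 4, 3]; total = 30

G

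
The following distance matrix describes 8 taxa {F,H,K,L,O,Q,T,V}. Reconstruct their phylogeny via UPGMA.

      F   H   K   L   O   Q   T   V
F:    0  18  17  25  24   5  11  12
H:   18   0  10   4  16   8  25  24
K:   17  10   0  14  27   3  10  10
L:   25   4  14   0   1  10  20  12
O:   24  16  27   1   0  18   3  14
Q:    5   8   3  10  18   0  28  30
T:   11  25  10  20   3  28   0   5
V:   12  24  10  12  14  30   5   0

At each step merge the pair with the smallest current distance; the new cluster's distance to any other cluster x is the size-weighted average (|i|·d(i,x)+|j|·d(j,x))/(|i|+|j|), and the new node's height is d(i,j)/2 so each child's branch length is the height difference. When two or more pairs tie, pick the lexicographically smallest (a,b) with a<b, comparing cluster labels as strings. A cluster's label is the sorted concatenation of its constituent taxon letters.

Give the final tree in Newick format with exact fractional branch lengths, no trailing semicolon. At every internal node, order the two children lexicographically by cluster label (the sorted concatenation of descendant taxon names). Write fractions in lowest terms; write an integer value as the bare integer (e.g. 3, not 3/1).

((F:23/4,(T:5/2,V:5/2):13/4):37/12,((H:9/2,(K:3/2,Q:3/2):3):35/12,(L:1/2,O:1/2):83/12):17/12)

1. join L+O (d=1) ⇒ LO; edges |L|=1/2, |O|=1/2
  updated: d(F,LO)=49/2, d(H,LO)=10, d(K,LO)=41/2, d(LO,Q)=14, d(LO,T)=23/2, d(LO,V)=13
2. join K+Q (d=3) ⇒ KQ; edges |K|=3/2, |Q|=3/2
  updated: d(F,KQ)=11, d(H,KQ)=9, d(KQ,LO)=69/4, d(KQ,T)=19, d(KQ,V)=20
3. join T+V (d=5) ⇒ TV; edges |T|=5/2, |V|=5/2
  updated: d(F,TV)=23/2, d(H,TV)=49/2, d(KQ,TV)=39/2, d(LO,TV)=49/4
4. join H+KQ (d=9) ⇒ HKQ; edges |H|=9/2, |KQ|=3
  updated: d(F,HKQ)=40/3, d(HKQ,LO)=89/6, d(HKQ,TV)=127/6
5. join F+TV (d=23/2) ⇒ FTV; edges |F|=23/4, |TV|=13/4
  updated: d(FTV,HKQ)=167/9, d(FTV,LO)=49/3
6. join HKQ+LO (d=89/6) ⇒ HKLOQ; edges |HKQ|=35/12, |LO|=83/12
  updated: d(FTV,HKLOQ)=53/3
7. join FTV+HKLOQ (d=53/3) ⇒ FHKLOQTV; edges |FTV|=37/12, |HKLOQ|=17/12
final tree: ((F:23/4,(T:5/2,V:5/2):13/4):37/12,((H:9/2,(K:3/2,Q:3/2):3):35/12,(L:1/2,O:1/2):83/12):17/12)
total length: 239/6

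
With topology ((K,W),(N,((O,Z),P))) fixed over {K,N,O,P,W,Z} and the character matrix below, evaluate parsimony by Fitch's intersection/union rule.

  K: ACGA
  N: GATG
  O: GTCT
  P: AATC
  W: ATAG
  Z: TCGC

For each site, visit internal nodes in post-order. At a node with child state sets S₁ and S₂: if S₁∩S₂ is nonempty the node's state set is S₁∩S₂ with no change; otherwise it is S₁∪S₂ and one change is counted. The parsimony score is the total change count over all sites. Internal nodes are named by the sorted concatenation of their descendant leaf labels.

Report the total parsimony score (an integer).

site 0, node KW: K={A} ∩ W={A} → {A} (+0)
site 0, node OZ: O={G} ∪ Z={T} → {G,T} (+1)
site 0, node OPZ: OZ={G,T} ∪ P={A} → {A,G,T} (+1)
site 0, node NOPZ: N={G} ∩ OPZ={A,G,T} → {G} (+0)
site 0, node KNOPWZ: KW={A} ∪ NOPZ={G} → {A,G} (+1)
site 1, node KW: K={C} ∪ W={T} → {C,T} (+1)
site 1, node OZ: O={T} ∪ Z={C} → {C,T} (+1)
site 1, node OPZ: OZ={C,T} ∪ P={A} → {A,C,T} (+1)
site 1, node NOPZ: N={A} ∩ OPZ={A,C,T} → {A} (+0)
site 1, node KNOPWZ: KW={C,T} ∪ NOPZ={A} → {A,C,T} (+1)
site 2, node KW: K={G} ∪ W={A} → {A,G} (+1)
site 2, node OZ: O={C} ∪ Z={G} → {C,G} (+1)
site 2, node OPZ: OZ={C,G} ∪ P={T} → {C,G,T} (+1)
site 2, node NOPZ: N={T} ∩ OPZ={C,G,T} → {T} (+0)
site 2, node KNOPWZ: KW={A,G} ∪ NOPZ={T} → {A,G,T} (+1)
site 3, node KW: K={A} ∪ W={G} → {A,G} (+1)
site 3, node OZ: O={T} ∪ Z={C} → {C,T} (+1)
site 3, node OPZ: OZ={C,T} ∩ P={C} → {C} (+0)
site 3, node NOPZ: N={G} ∪ OPZ={C} → {C,G} (+1)
site 3, node KNOPWZ: KW={A,G} ∩ NOPZ={C,G} → {G} (+0)
per-site changes: [3, 4, 4, 3]; total = 14

14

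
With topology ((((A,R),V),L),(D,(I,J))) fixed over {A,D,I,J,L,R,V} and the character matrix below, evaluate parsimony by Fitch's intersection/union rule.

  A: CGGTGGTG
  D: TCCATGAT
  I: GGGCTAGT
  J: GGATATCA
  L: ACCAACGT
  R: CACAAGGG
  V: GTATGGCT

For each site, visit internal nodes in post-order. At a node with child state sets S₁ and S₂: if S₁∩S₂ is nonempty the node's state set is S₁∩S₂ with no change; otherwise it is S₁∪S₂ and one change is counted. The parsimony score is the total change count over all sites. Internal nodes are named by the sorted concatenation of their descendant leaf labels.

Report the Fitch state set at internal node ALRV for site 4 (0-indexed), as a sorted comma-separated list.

[col 0] AR: children A:{C}, R:{C} ∩→ {C}; cost 0
[col 0] ARV: children AR:{C}, V:{G} ∪→ {C,G}; cost 1
[col 0] ALRV: children ARV:{C,G}, L:{A} ∪→ {A,C,G}; cost 1
[col 0] IJ: children I:{G}, J:{G} ∩→ {G}; cost 0
[col 0] DIJ: children D:{T}, IJ:{G} ∪→ {G,T}; cost 1
[col 0] ADIJLRV: children ALRV:{A,C,G}, DIJ:{G,T} ∩→ {G}; cost 0
[col 1] AR: children A:{G}, R:{A} ∪→ {A,G}; cost 1
[col 1] ARV: children AR:{A,G}, V:{T} ∪→ {A,G,T}; cost 1
[col 1] ALRV: children ARV:{A,G,T}, L:{C} ∪→ {A,C,G,T}; cost 1
[col 1] IJ: children I:{G}, J:{G} ∩→ {G}; cost 0
[col 1] DIJ: children D:{C}, IJ:{G} ∪→ {C,G}; cost 1
[col 1] ADIJLRV: children ALRV:{A,C,G,T}, DIJ:{C,G} ∩→ {C,G}; cost 0
[col 2] AR: children A:{G}, R:{C} ∪→ {C,G}; cost 1
[col 2] ARV: children AR:{C,G}, V:{A} ∪→ {A,C,G}; cost 1
[col 2] ALRV: children ARV:{A,C,G}, L:{C} ∩→ {C}; cost 0
[col 2] IJ: children I:{G}, J:{A} ∪→ {A,G}; cost 1
[col 2] DIJ: children D:{C}, IJ:{A,G} ∪→ {A,C,G}; cost 1
[col 2] ADIJLRV: children ALRV:{C}, DIJ:{A,C,G} ∩→ {C}; cost 0
[col 3] AR: children A:{T}, R:{A} ∪→ {A,T}; cost 1
[col 3] ARV: children AR:{A,T}, V:{T} ∩→ {T}; cost 0
[col 3] ALRV: children ARV:{T}, L:{A} ∪→ {A,T}; cost 1
[col 3] IJ: children I:{C}, J:{T} ∪→ {C,T}; cost 1
[col 3] DIJ: children D:{A}, IJ:{C,T} ∪→ {A,C,T}; cost 1
[col 3] ADIJLRV: children ALRV:{A,T}, DIJ:{A,C,T} ∩→ {A,T}; cost 0
[col 4] AR: children A:{G}, R:{A} ∪→ {A,G}; cost 1
[col 4] ARV: children AR:{A,G}, V:{G} ∩→ {G}; cost 0
[col 4] ALRV: children ARV:{G}, L:{A} ∪→ {A,G}; cost 1
[col 4] IJ: children I:{T}, J:{A} ∪→ {A,T}; cost 1
[col 4] DIJ: children D:{T}, IJ:{A,T} ∩→ {T}; cost 0
[col 4] ADIJLRV: children ALRV:{A,G}, DIJ:{T} ∪→ {A,G,T}; cost 1
[col 5] AR: children A:{G}, R:{G} ∩→ {G}; cost 0
[col 5] ARV: children AR:{G}, V:{G} ∩→ {G}; cost 0
[col 5] ALRV: children ARV:{G}, L:{C} ∪→ {C,G}; cost 1
[col 5] IJ: children I:{A}, J:{T} ∪→ {A,T}; cost 1
[col 5] DIJ: children D:{G}, IJ:{A,T} ∪→ {A,G,T}; cost 1
[col 5] ADIJLRV: children ALRV:{C,G}, DIJ:{A,G,T} ∩→ {G}; cost 0
[col 6] AR: children A:{T}, R:{G} ∪→ {G,T}; cost 1
[col 6] ARV: children AR:{G,T}, V:{C} ∪→ {C,G,T}; cost 1
[col 6] ALRV: children ARV:{C,G,T}, L:{G} ∩→ {G}; cost 0
[col 6] IJ: children I:{G}, J:{C} ∪→ {C,G}; cost 1
[col 6] DIJ: children D:{A}, IJ:{C,G} ∪→ {A,C,G}; cost 1
[col 6] ADIJLRV: children ALRV:{G}, DIJ:{A,C,G} ∩→ {G}; cost 0
[col 7] AR: children A:{G}, R:{G} ∩→ {G}; cost 0
[col 7] ARV: children AR:{G}, V:{T} ∪→ {G,T}; cost 1
[col 7] ALRV: children ARV:{G,T}, L:{T} ∩→ {T}; cost 0
[col 7] IJ: children I:{T}, J:{A} ∪→ {A,T}; cost 1
[col 7] DIJ: children D:{T}, IJ:{A,T} ∩→ {T}; cost 0
[col 7] ADIJLRV: children ALRV:{T}, DIJ:{T} ∩→ {T}; cost 0
per-site changes: [3, 4, 4, 4, 4, 3, 4, 2]; total = 28

A,G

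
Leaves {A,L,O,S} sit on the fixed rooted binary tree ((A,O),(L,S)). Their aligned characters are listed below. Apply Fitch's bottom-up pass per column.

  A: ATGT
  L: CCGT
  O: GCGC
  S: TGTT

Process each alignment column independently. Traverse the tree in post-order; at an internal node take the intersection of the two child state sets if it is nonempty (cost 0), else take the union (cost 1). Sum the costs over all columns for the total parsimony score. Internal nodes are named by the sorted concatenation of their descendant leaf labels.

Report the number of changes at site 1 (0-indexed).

site 0, node AO: A={A} ∪ O={G} → {A,G} (+1)
site 0, node LS: L={C} ∪ S={T} → {C,T} (+1)
site 0, node ALOS: AO={A,G} ∪ LS={C,T} → {A,C,G,T} (+1)
site 1, node AO: A={T} ∪ O={C} → {C,T} (+1)
site 1, node LS: L={C} ∪ S={G} → {C,G} (+1)
site 1, node ALOS: AO={C,T} ∩ LS={C,G} → {C} (+0)
site 2, node AO: A={G} ∩ O={G} → {G} (+0)
site 2, node LS: L={G} ∪ S={T} → {G,T} (+1)
site 2, node ALOS: AO={G} ∩ LS={G,T} → {G} (+0)
site 3, node AO: A={T} ∪ O={C} → {C,T} (+1)
site 3, node LS: L={T} ∩ S={T} → {T} (+0)
site 3, node ALOS: AO={C,T} ∩ LS={T} → {T} (+0)
per-site changes: [3, 2, 1, 1]; total = 7

2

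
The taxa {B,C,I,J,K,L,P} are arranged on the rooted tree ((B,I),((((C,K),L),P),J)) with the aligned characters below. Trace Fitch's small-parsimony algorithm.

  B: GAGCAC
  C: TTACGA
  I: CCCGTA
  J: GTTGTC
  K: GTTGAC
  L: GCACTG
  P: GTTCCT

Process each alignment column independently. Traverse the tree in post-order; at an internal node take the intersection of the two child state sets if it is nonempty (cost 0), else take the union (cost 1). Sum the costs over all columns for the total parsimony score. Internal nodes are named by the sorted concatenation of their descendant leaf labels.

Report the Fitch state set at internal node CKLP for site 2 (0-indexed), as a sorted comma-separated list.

A,T

BI@0: {G} ∪ {C} = {C,G} (union, +1)
CK@0: {T} ∪ {G} = {G,T} (union, +1)
CKL@0: {G,T} ∩ {G} = {G} (intersection, +0)
CKLP@0: {G} ∩ {G} = {G} (intersection, +0)
CJKLP@0: {G} ∩ {G} = {G} (intersection, +0)
BCIJKLP@0: {C,G} ∩ {G} = {G} (intersection, +0)
BI@1: {A} ∪ {C} = {A,C} (union, +1)
CK@1: {T} ∩ {T} = {T} (intersection, +0)
CKL@1: {T} ∪ {C} = {C,T} (union, +1)
CKLP@1: {C,T} ∩ {T} = {T} (intersection, +0)
CJKLP@1: {T} ∩ {T} = {T} (intersection, +0)
BCIJKLP@1: {A,C} ∪ {T} = {A,C,T} (union, +1)
BI@2: {G} ∪ {C} = {C,G} (union, +1)
CK@2: {A} ∪ {T} = {A,T} (union, +1)
CKL@2: {A,T} ∩ {A} = {A} (intersection, +0)
CKLP@2: {A} ∪ {T} = {A,T} (union, +1)
CJKLP@2: {A,T} ∩ {T} = {T} (intersection, +0)
BCIJKLP@2: {C,G} ∪ {T} = {C,G,T} (union, +1)
BI@3: {C} ∪ {G} = {C,G} (union, +1)
CK@3: {C} ∪ {G} = {C,G} (union, +1)
CKL@3: {C,G} ∩ {C} = {C} (intersection, +0)
CKLP@3: {C} ∩ {C} = {C} (intersection, +0)
CJKLP@3: {C} ∪ {G} = {C,G} (union, +1)
BCIJKLP@3: {C,G} ∩ {C,G} = {C,G} (intersection, +0)
BI@4: {A} ∪ {T} = {A,T} (union, +1)
CK@4: {G} ∪ {A} = {A,G} (union, +1)
CKL@4: {A,G} ∪ {T} = {A,G,T} (union, +1)
CKLP@4: {A,G,T} ∪ {C} = {A,C,G,T} (union, +1)
CJKLP@4: {A,C,G,T} ∩ {T} = {T} (intersection, +0)
BCIJKLP@4: {A,T} ∩ {T} = {T} (intersection, +0)
BI@5: {C} ∪ {A} = {A,C} (union, +1)
CK@5: {A} ∪ {C} = {A,C} (union, +1)
CKL@5: {A,C} ∪ {G} = {A,C,G} (union, +1)
CKLP@5: {A,C,G} ∪ {T} = {A,C,G,T} (union, +1)
CJKLP@5: {A,C,G,T} ∩ {C} = {C} (intersection, +0)
BCIJKLP@5: {A,C} ∩ {C} = {C} (intersection, +0)
per-site changes: [2, 3, 4, 3, 4, 4]; total = 20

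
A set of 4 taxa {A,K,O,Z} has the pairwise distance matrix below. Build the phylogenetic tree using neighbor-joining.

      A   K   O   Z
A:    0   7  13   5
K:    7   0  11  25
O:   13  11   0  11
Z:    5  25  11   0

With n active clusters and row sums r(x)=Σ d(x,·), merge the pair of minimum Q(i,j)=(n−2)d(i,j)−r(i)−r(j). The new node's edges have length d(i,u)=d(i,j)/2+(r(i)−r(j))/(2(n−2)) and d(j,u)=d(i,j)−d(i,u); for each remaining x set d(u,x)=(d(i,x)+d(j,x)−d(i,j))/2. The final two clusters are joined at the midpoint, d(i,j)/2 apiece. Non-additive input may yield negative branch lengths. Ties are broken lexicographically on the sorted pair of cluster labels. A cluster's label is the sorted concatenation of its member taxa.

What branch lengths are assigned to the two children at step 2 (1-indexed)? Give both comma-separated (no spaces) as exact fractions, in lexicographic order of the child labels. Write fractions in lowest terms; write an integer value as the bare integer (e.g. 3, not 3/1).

step 1: merge (A,Z) at d=5, Q=-56; branch lengths A→-3/2, Z→13/2; new cluster AZ
  updated: d(AZ,K)=27/2, d(AZ,O)=19/2
step 2: merge (AZ,K) at d=27/2, Q=-34; branch lengths AZ→6, K→15/2; new cluster AKZ
  updated: d(AKZ,O)=7/2
step 3: merge (AKZ,O) at d=7/2; branch lengths AKZ→7/4, O→7/4; new cluster AKOZ
final tree: (((A:-3/2,Z:13/2):6,K:15/2):7/4,O:7/4)
total length: 22

6,15/2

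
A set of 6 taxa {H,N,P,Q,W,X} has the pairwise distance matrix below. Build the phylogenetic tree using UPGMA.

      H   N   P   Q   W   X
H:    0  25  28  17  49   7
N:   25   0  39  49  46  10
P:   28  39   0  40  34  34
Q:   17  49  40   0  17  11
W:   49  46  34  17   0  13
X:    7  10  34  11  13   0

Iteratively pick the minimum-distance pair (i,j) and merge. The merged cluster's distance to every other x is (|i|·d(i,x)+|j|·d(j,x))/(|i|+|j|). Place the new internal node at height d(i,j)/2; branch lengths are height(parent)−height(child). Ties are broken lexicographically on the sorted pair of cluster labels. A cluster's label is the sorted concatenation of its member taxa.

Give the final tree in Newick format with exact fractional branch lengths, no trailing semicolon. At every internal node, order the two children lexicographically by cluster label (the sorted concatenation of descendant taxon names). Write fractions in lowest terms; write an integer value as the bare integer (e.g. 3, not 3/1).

(((((H:7/2,X:7/2):7/2,Q:7):37/6,W:79/6):37/12,N:65/4):5/4,P:35/2)

step 1: merge (H,X) at d=7; branch lengths H→7/2, X→7/2; new cluster HX
  updated: d(HX,N)=35/2, d(HX,P)=31, d(HX,Q)=14, d(HX,W)=31
step 2: merge (HX,Q) at d=14; branch lengths HX→7/2, Q→7; new cluster HQX
  updated: d(HQX,N)=28, d(HQX,P)=34, d(HQX,W)=79/3
step 3: merge (HQX,W) at d=79/3; branch lengths HQX→37/6, W→79/6; new cluster HQWX
  updated: d(HQWX,N)=65/2, d(HQWX,P)=34
step 4: merge (HQWX,N) at d=65/2; branch lengths HQWX→37/12, N→65/4; new cluster HNQWX
  updated: d(HNQWX,P)=35
step 5: merge (HNQWX,P) at d=35; branch lengths HNQWX→5/4, P→35/2; new cluster HNPQWX
final tree: (((((H:7/2,X:7/2):7/2,Q:7):37/6,W:79/6):37/12,N:65/4):5/4,P:35/2)
total length: 899/12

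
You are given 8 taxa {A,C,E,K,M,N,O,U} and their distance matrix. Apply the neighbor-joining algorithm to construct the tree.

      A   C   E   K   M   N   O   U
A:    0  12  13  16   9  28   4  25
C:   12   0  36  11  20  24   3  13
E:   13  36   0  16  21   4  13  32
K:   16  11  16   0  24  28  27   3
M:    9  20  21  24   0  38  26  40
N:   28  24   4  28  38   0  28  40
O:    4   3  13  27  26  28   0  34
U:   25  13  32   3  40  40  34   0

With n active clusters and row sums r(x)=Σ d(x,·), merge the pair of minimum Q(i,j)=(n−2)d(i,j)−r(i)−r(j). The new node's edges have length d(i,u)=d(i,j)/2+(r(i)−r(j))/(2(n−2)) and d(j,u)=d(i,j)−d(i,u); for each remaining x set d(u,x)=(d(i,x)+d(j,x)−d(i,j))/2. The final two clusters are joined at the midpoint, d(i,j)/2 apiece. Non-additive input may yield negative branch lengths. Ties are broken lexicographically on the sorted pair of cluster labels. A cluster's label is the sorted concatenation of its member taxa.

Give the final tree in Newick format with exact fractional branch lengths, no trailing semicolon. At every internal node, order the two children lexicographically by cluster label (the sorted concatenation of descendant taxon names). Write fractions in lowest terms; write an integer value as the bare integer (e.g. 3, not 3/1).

iteration 1: select E,N (d=4, Q=-301); attach at lengths (-31/12, 79/12); label the merged cluster EN
  updated: d(A,EN)=37/2, d(C,EN)=28, d(EN,K)=20, d(EN,M)=55/2, d(EN,O)=37/2, d(EN,U)=34
iteration 2: select K,U (d=3, Q=-235); attach at lengths (-33/10, 63/10); label the merged cluster KU
  updated: d(A,KU)=19, d(C,KU)=21/2, d(EN,KU)=51/2, d(KU,M)=61/2, d(KU,O)=29
iteration 3: select C,KU (d=21/2, Q=-146); attach at lengths (1/8, 83/8); label the merged cluster CKU
  updated: d(A,CKU)=41/4, d(CKU,EN)=43/2, d(CKU,M)=20, d(CKU,O)=43/4
iteration 4: select A,M (d=9, Q=-389/4); attach at lengths (-55/24, 271/24); label the merged cluster AM
  updated: d(AM,CKU)=85/8, d(AM,EN)=37/2, d(AM,O)=21/2
iteration 5: select AM,CKU (d=85/8, Q=-245/4); attach at lengths (9/2, 49/8); label the merged cluster ACKMU
  updated: d(ACKMU,EN)=235/16, d(ACKMU,O)=85/16
iteration 6: select ACKMU,EN (d=235/16, Q=-77/2); attach at lengths (3/4, 223/16); label the merged cluster ACEKMNU
  updated: d(ACEKMNU,O)=73/16
iteration 7: select ACEKMNU,O (d=73/16); attach at lengths (73/32, 73/32); label the merged cluster ACEKMNOU
final tree: ((((A:-55/24,M:271/24):9/2,(C:1/8,(K:-33/10,U:63/10):83/8):49/8):3/4,(E:-31/12,N:79/12):223/16):73/32,O:73/32)
total length: 451/8

((((A:-55/24,M:271/24):9/2,(C:1/8,(K:-33/10,U:63/10):83/8):49/8):3/4,(E:-31/12,N:79/12):223/16):73/32,O:73/32)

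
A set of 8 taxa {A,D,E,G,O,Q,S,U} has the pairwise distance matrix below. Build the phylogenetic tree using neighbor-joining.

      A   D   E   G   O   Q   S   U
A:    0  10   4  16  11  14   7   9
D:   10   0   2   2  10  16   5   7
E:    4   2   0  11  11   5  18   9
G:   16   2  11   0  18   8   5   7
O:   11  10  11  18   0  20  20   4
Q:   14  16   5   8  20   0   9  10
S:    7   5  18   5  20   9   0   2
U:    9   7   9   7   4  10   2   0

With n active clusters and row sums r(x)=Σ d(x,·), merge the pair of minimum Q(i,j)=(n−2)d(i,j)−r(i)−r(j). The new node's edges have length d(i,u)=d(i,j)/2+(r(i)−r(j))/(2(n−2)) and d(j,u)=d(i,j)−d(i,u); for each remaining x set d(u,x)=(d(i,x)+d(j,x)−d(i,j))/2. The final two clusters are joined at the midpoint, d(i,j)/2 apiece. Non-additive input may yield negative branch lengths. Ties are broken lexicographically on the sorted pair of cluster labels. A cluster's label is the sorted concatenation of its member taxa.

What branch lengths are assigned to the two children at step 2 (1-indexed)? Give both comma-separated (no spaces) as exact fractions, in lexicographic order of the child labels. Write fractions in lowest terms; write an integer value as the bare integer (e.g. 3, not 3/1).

4/5,21/5

step 1: merge (O,U) at d=4, Q=-118; branch lengths O→35/6, U→-11/6; new cluster OU
  updated: d(A,OU)=8, d(D,OU)=13/2, d(E,OU)=8, d(G,OU)=21/2, d(OU,Q)=13, d(OU,S)=9
step 2: merge (E,Q) at d=5, Q=-88; branch lengths E→4/5, Q→21/5; new cluster EQ
  updated: d(A,EQ)=13/2, d(D,EQ)=13/2, d(EQ,G)=7, d(EQ,OU)=8, d(EQ,S)=11
step 3: merge (D,G) at d=2, Q=-125/2; branch lengths D→-5/16, G→37/16; new cluster DG
  updated: d(A,DG)=12, d(DG,EQ)=23/4, d(DG,OU)=15/2, d(DG,S)=4
step 4: merge (DG,S) at d=4, Q=-193/4; branch lengths DG→41/24, S→55/24; new cluster DGS
  updated: d(A,DGS)=15/2, d(DGS,EQ)=51/8, d(DGS,OU)=25/4
step 5: merge (A,EQ) at d=13/2, Q=-239/8; branch lengths A→113/32, EQ→95/32; new cluster AEQ
  updated: d(AEQ,DGS)=59/16, d(AEQ,OU)=19/4
step 6: merge (AEQ,DGS) at d=59/16, Q=-235/16; branch lengths AEQ→35/32, DGS→83/32; new cluster ADEGQS
  updated: d(ADEGQS,OU)=117/32
step 7: merge (ADEGQS,OU) at d=117/32; branch lengths ADEGQS→117/64, OU→117/64; new cluster ADEGOQSU
final tree: (((A:113/32,(E:4/5,Q:21/5):95/32):35/32,((D:-5/16,G:37/16):41/24,S:55/24):83/32):117/64,(O:35/6,U:-11/6):117/64)
total length: 923/32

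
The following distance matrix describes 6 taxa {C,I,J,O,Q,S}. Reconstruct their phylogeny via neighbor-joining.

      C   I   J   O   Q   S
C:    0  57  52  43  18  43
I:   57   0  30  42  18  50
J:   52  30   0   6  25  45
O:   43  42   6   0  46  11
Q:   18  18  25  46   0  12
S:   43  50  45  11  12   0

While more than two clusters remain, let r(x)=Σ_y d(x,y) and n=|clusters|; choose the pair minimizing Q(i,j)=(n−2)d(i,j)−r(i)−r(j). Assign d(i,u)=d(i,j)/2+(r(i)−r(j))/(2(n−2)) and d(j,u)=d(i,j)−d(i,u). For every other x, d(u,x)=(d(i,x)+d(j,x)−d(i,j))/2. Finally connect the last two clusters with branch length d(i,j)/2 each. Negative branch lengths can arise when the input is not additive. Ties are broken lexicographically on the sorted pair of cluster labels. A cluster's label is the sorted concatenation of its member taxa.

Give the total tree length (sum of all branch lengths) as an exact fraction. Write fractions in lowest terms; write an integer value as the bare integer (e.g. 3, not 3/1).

83

iteration 1: select J,O (d=6, Q=-282); attach at lengths (17/4, 7/4); label the merged cluster JO
  updated: d(C,JO)=89/2, d(I,JO)=33, d(JO,Q)=65/2, d(JO,S)=25
iteration 2: select I,JO (d=33, Q=-194); attach at lengths (61/3, 38/3); label the merged cluster IJO
  updated: d(C,IJO)=137/4, d(IJO,Q)=35/4, d(IJO,S)=21
iteration 3: select C,Q (d=18, Q=-98); attach at lengths (185/8, -41/8); label the merged cluster CQ
  updated: d(CQ,IJO)=25/2, d(CQ,S)=37/2
iteration 4: select CQ,IJO (d=25/2, Q=-52); attach at lengths (5, 15/2); label the merged cluster CIJOQ
  updated: d(CIJOQ,S)=27/2
iteration 5: select CIJOQ,S (d=27/2); attach at lengths (27/4, 27/4); label the merged cluster CIJOQS
final tree: (((C:185/8,Q:-41/8):5,(I:61/3,(J:17/4,O:7/4):38/3):15/2):27/4,S:27/4)
total length: 83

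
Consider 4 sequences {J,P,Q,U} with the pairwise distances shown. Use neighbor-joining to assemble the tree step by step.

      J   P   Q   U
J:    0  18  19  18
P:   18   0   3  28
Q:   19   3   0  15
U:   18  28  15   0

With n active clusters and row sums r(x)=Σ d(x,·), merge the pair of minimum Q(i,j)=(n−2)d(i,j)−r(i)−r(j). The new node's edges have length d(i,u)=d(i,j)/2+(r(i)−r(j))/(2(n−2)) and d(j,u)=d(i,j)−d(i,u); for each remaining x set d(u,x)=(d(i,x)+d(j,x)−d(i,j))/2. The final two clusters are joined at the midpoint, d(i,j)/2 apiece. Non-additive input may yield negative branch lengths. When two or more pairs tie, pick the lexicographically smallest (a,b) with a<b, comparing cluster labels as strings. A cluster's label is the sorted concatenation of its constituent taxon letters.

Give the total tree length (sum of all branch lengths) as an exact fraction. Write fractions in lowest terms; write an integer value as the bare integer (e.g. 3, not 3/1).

1. join J+U (d=18, Q=-80) ⇒ JU; edges |J|=15/2, |U|=21/2
  updated: d(JU,P)=14, d(JU,Q)=8
2. join JU+P (d=14, Q=-25) ⇒ JPU; edges |JU|=19/2, |P|=9/2
  updated: d(JPU,Q)=-3/2
3. join JPU+Q (d=-3/2) ⇒ JPQU; edges |JPU|=-3/4, |Q|=-3/4
final tree: (((J:15/2,U:21/2):19/2,P:9/2):-3/4,Q:-3/4)
total length: 61/2

61/2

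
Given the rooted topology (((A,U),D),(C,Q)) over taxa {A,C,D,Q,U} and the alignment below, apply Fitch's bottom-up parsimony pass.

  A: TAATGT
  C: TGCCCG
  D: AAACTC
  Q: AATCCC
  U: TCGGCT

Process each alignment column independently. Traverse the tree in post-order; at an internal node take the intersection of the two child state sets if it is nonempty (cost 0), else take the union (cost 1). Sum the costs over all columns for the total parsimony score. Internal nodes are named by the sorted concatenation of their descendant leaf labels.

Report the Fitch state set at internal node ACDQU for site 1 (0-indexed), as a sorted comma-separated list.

AU@0: {T} ∩ {T} = {T} (intersection, +0)
ADU@0: {T} ∪ {A} = {A,T} (union, +1)
CQ@0: {T} ∪ {A} = {A,T} (union, +1)
ACDQU@0: {A,T} ∩ {A,T} = {A,T} (intersection, +0)
AU@1: {A} ∪ {C} = {A,C} (union, +1)
ADU@1: {A,C} ∩ {A} = {A} (intersection, +0)
CQ@1: {G} ∪ {A} = {A,G} (union, +1)
ACDQU@1: {A} ∩ {A,G} = {A} (intersection, +0)
AU@2: {A} ∪ {G} = {A,G} (union, +1)
ADU@2: {A,G} ∩ {A} = {A} (intersection, +0)
CQ@2: {C} ∪ {T} = {C,T} (union, +1)
ACDQU@2: {A} ∪ {C,T} = {A,C,T} (union, +1)
AU@3: {T} ∪ {G} = {G,T} (union, +1)
ADU@3: {G,T} ∪ {C} = {C,G,T} (union, +1)
CQ@3: {C} ∩ {C} = {C} (intersection, +0)
ACDQU@3: {C,G,T} ∩ {C} = {C} (intersection, +0)
AU@4: {G} ∪ {C} = {C,G} (union, +1)
ADU@4: {C,G} ∪ {T} = {C,G,T} (union, +1)
CQ@4: {C} ∩ {C} = {C} (intersection, +0)
ACDQU@4: {C,G,T} ∩ {C} = {C} (intersection, +0)
AU@5: {T} ∩ {T} = {T} (intersection, +0)
ADU@5: {T} ∪ {C} = {C,T} (union, +1)
CQ@5: {G} ∪ {C} = {C,G} (union, +1)
ACDQU@5: {C,T} ∩ {C,G} = {C} (intersection, +0)
per-site changes: [2, 2, 3, 2, 2, 2]; total = 13

A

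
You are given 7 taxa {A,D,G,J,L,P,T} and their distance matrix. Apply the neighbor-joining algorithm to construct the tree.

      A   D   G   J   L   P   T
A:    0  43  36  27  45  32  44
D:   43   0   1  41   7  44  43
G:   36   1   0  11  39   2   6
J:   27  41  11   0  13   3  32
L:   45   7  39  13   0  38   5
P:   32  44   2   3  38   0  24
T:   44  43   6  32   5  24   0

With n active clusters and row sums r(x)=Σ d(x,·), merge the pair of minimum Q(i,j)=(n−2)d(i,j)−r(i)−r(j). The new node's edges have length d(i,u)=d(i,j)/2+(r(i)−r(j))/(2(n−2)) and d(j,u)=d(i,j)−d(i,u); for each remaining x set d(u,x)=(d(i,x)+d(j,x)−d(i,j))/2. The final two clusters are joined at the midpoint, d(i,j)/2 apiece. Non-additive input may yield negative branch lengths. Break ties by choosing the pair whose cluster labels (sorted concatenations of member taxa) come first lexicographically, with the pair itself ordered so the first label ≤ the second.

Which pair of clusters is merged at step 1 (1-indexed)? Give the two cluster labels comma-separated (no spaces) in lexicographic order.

D,L

1. join D+L (d=7, Q=-291) ⇒ DL; edges |D|=67/10, |L|=3/10
  updated: d(A,DL)=81/2, d(DL,G)=33/2, d(DL,J)=47/2, d(DL,P)=75/2, d(DL,T)=41/2
2. join DL+T (d=41/2, Q=-183) ⇒ DLT; edges |DL|=47/4, |T|=35/4
  updated: d(A,DLT)=32, d(DLT,G)=1, d(DLT,J)=35/2, d(DLT,P)=41/2
3. join DLT+G (d=1, Q=-118) ⇒ DGLT; edges |DLT|=4, |G|=-3
  updated: d(A,DGLT)=67/2, d(DGLT,J)=55/4, d(DGLT,P)=43/4
4. join A+DGLT (d=67/2, Q=-167/2) ⇒ ADGLT; edges |A|=203/8, |DGLT|=65/8
  updated: d(ADGLT,J)=29/8, d(ADGLT,P)=37/8
5. join ADGLT+J (d=29/8, Q=-45/4) ⇒ ADGJLT; edges |ADGLT|=21/8, |J|=1
  updated: d(ADGJLT,P)=2
6. join ADGJLT+P (d=2) ⇒ ADGJLPT; edges |ADGJLT|=1, |P|=1
final tree: (((A:203/8,(((D:67/10,L:3/10):47/4,T:35/4):4,G:-3):65/8):21/8,J:1):1,P:1)
total length: 541/8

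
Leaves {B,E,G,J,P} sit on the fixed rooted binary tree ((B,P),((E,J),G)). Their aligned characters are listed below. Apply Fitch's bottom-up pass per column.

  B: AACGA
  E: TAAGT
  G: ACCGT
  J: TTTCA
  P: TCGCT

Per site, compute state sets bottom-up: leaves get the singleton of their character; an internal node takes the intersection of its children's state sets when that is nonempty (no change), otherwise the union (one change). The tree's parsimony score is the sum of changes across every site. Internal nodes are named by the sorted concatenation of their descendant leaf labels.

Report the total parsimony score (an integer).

12

BP@0: {A} ∪ {T} = {A,T} (union, +1)
EJ@0: {T} ∩ {T} = {T} (intersection, +0)
EGJ@0: {T} ∪ {A} = {A,T} (union, +1)
BEGJP@0: {A,T} ∩ {A,T} = {A,T} (intersection, +0)
BP@1: {A} ∪ {C} = {A,C} (union, +1)
EJ@1: {A} ∪ {T} = {A,T} (union, +1)
EGJ@1: {A,T} ∪ {C} = {A,C,T} (union, +1)
BEGJP@1: {A,C} ∩ {A,C,T} = {A,C} (intersection, +0)
BP@2: {C} ∪ {G} = {C,G} (union, +1)
EJ@2: {A} ∪ {T} = {A,T} (union, +1)
EGJ@2: {A,T} ∪ {C} = {A,C,T} (union, +1)
BEGJP@2: {C,G} ∩ {A,C,T} = {C} (intersection, +0)
BP@3: {G} ∪ {C} = {C,G} (union, +1)
EJ@3: {G} ∪ {C} = {C,G} (union, +1)
EGJ@3: {C,G} ∩ {G} = {G} (intersection, +0)
BEGJP@3: {C,G} ∩ {G} = {G} (intersection, +0)
BP@4: {A} ∪ {T} = {A,T} (union, +1)
EJ@4: {T} ∪ {A} = {A,T} (union, +1)
EGJ@4: {A,T} ∩ {T} = {T} (intersection, +0)
BEGJP@4: {A,T} ∩ {T} = {T} (intersection, +0)
per-site changes: [2, 3, 3, 2, 2]; total = 12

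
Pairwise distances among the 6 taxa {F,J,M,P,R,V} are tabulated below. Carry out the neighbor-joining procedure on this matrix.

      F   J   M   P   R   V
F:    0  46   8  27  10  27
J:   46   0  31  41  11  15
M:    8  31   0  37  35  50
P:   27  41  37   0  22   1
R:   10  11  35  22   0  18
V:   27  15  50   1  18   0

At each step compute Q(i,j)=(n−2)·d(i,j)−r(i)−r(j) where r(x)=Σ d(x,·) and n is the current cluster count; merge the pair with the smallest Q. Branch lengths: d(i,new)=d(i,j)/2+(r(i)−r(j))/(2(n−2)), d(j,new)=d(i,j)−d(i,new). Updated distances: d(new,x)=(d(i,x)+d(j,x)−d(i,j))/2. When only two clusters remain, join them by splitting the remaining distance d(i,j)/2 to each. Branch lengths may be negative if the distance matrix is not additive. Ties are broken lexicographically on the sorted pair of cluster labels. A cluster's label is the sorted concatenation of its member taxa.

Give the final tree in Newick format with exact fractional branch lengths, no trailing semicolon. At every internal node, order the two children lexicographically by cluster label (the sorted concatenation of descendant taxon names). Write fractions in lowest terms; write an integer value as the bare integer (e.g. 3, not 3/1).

iteration 1: select F,M (d=8, Q=-247); attach at lengths (-11/8, 75/8); label the merged cluster FM
  updated: d(FM,J)=69/2, d(FM,P)=28, d(FM,R)=37/2, d(FM,V)=69/2
iteration 2: select P,V (d=1, Q=-315/2); attach at lengths (53/12, -41/12); label the merged cluster PV
  updated: d(FM,PV)=123/4, d(J,PV)=55/2, d(PV,R)=39/2
iteration 3: select FM,PV (d=123/4, Q=-100); attach at lengths (135/8, 111/8); label the merged cluster FMPV
  updated: d(FMPV,J)=125/8, d(FMPV,R)=29/8
iteration 4: select FMPV,J (d=125/8, Q=-121/4); attach at lengths (33/8, 23/2); label the merged cluster FJMPV
  updated: d(FJMPV,R)=-1/2
iteration 5: select FJMPV,R (d=-1/2); attach at lengths (-1/4, -1/4); label the merged cluster FJMPRV
final tree: ((((F:-11/8,M:75/8):135/8,(P:53/12,V:-41/12):111/8):33/8,J:23/2):-1/4,R:-1/4)
total length: 439/8

((((F:-11/8,M:75/8):135/8,(P:53/12,V:-41/12):111/8):33/8,J:23/2):-1/4,R:-1/4)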